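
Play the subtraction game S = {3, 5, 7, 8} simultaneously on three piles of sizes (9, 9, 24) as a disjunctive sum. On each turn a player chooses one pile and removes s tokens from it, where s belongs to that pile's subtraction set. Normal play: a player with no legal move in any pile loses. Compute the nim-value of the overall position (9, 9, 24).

0

All piles use S = {3, 5, 7, 8}:
n :  0  1  2  3  4  5  6  7  8  9 10 11 12 13 14 15 16 17 18 19 20 21 22 23 24
G :  0  0  0  1  1  1  2  2  2  3  3  0  0  0  1  1  1  2  2  2  3  3  0  0  0
Pile A: G(9) = 3.
Pile B: G(9) = 3.
Pile C: G(24) = 0.
Combined Grundy value = 3 ⊕ 3 ⊕ 0 = 0.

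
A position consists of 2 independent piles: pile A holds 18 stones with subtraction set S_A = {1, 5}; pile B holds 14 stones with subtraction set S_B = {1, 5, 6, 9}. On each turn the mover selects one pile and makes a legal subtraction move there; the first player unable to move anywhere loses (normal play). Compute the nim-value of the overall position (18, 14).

Pile A, S = {1, 5}:
n :  0  1  2  3  4  5  6  7  8  9 10 11 12 13 14 15 16 17 18
G :  0  1  0  1  0  1  0  1  0  1  0  1  0  1  0  1  0  1  0
G_A(18) = 0.
Pile B, S = {1, 5, 6, 9}:
G(0) = 0
G(1) = mex{0} = 1
G(2) = mex{1} = 0
G(3) = mex{0} = 1
G(4) = mex{1} = 0
G(5) = mex{0,0} = 1
G(6) = mex{1,1,0} = 2
G(7) = mex{2,0,1} = 3
G(8) = mex{3,1,0} = 2
G(9) = mex{2,0,1,0} = 3
G(10) = mex{3,1,0,1} = 2
G(11) = mex{2,2,1,0} = 3
G(12) = mex{3,3,2,1} = 0
G(13) = mex{0,2,3,0} = 1
G(14) = mex{1,3,2,1} = 0
G_B(14) = 0.
Combined Grundy value = 0 ⊕ 0 = 0.

0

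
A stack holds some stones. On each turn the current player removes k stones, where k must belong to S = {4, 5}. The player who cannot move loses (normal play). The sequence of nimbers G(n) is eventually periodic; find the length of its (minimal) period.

n :  0  1  2  3  4  5  6  7  8  9 10 11 12 13 14 15 16 17 18 19
G :  0  0  0  0  1  1  1  1  2  0  0  0  0  1  1  1  1  2  0  0
G(n+9) = G(n) holds for n = 0,…,4 (a full window of length max(S) = 5), so the sequence is purely periodic with period 9.

9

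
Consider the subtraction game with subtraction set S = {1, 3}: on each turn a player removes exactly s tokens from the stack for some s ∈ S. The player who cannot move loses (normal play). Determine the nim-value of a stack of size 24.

0

n :  0  1  2  3  4  5  6  7  8  9 10 11 12 13 14 15 16 17 18 19 20 21 22 23 24
G :  0  1  0  1  0  1  0  1  0  1  0  1  0  1  0  1  0  1  0  1  0  1  0  1  0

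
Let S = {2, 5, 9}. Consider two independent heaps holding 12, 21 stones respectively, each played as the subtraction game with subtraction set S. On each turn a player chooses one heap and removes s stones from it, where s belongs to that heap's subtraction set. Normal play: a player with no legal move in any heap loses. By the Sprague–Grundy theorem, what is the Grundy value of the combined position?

2

All heaps use S = {2, 5, 9}:
G(0) = 0
G(1) = mex{} = 0
G(2) = mex{0} = 1
G(3) = mex{0} = 1
G(4) = mex{1} = 0
G(5) = mex{1,0} = 2
G(6) = mex{0,0} = 1
G(7) = mex{2,1} = 0
G(8) = mex{1,1} = 0
G(9) = mex{0,0,0} = 1
G(10) = mex{0,2,0} = 1
G(11) = mex{1,1,1} = 0
G(12) = mex{1,0,1} = 2
G(13) = mex{0,0,0} = 1
G(14) = mex{2,1,2} = 0
G(15) = mex{1,1,1} = 0
G(16) = mex{0,0,0} = 1
G(17) = mex{0,2,0} = 1
G(18) = mex{1,1,1} = 0
G(19) = mex{1,0,1} = 2
G(20) = mex{0,0,0} = 1
G(21) = mex{2,1,2} = 0
Heap A: G(12) = 2.
Heap B: G(21) = 0.
Combined Grundy value = 2 ⊕ 0 = 2.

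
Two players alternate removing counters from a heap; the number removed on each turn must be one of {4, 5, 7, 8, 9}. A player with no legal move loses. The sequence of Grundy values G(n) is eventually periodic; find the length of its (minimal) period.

13

G(0) = 0
G(1) = mex{} = 0
G(2) = mex{} = 0
G(3) = mex{} = 0
G(4) = mex{0} = 1
G(5) = mex{0,0} = 1
G(6) = mex{0,0} = 1
G(7) = mex{0,0,0} = 1
G(8) = mex{1,0,0,0} = 2
G(9) = mex{1,1,0,0,0} = 2
G(10) = mex{1,1,0,0,0} = 2
G(11) = mex{1,1,1,0,0} = 2
G(12) = mex{2,1,1,1,0} = 3
G(13) = mex{2,2,1,1,1} = 0
G(14) = mex{2,2,1,1,1} = 0
G(15) = mex{2,2,2,1,1} = 0
G(16) = mex{3,2,2,2,1} = 0
G(17) = mex{0,3,2,2,2} = 1
G(18) = mex{0,0,2,2,2} = 1
G(19) = mex{0,0,3,2,2} = 1
G(20) = mex{0,0,0,3,2} = 1
G(21) = mex{1,0,0,0,3} = 2
G(22) = mex{1,1,0,0,0} = 2
G(23) = mex{1,1,0,0,0} = 2
G(24) = mex{1,1,1,0,0} = 2
G(25) = mex{2,1,1,1,0} = 3
G(26) = mex{2,2,1,1,1} = 0
G(27) = mex{2,2,1,1,1} = 0
G(n+13) = G(n) holds for n = 0,…,8 (a full window of length max(S) = 9), so the sequence is purely periodic with period 13.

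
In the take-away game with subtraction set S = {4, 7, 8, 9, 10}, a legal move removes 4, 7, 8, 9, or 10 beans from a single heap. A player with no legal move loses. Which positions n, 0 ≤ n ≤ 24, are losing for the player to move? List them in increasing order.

n :  0  1  2  3  4  5  6  7  8  9 10 11 12 13 14 15 16 17 18 19 20 21 22 23 24
G :  0  0  0  0  1  1  1  1  2  2  2  2  3  3  0  0  0  0  1  1  1  1  2  2  2
P-positions are exactly the n with G(n) = 0.

0, 1, 2, 3, 14, 15, 16, 17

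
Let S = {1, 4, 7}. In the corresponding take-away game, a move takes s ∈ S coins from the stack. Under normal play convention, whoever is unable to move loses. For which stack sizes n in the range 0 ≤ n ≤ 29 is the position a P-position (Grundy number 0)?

G(0) = 0
G(1) = mex{0} = 1
G(2) = mex{1} = 0
G(3) = mex{0} = 1
G(4) = mex{1,0} = 2
G(5) = mex{2,1} = 0
G(6) = mex{0,0} = 1
G(7) = mex{1,1,0} = 2
G(8) = mex{2,2,1} = 0
G(9) = mex{0,0,0} = 1
G(10) = mex{1,1,1} = 0
G(11) = mex{0,2,2} = 1
G(12) = mex{1,0,0} = 2
G(13) = mex{2,1,1} = 0
G(14) = mex{0,0,2} = 1
G(15) = mex{1,1,0} = 2
G(16) = mex{2,2,1} = 0
G(17) = mex{0,0,0} = 1
G(18) = mex{1,1,1} = 0
G(19) = mex{0,2,2} = 1
G(20) = mex{1,0,0} = 2
G(21) = mex{2,1,1} = 0
G(22) = mex{0,0,2} = 1
G(23) = mex{1,1,0} = 2
G(24) = mex{2,2,1} = 0
G(25) = mex{0,0,0} = 1
G(26) = mex{1,1,1} = 0
G(27) = mex{0,2,2} = 1
G(28) = mex{1,0,0} = 2
G(29) = mex{2,1,1} = 0
P-positions are exactly the n with G(n) = 0.

0, 2, 5, 8, 10, 13, 16, 18, 21, 24, 26, 29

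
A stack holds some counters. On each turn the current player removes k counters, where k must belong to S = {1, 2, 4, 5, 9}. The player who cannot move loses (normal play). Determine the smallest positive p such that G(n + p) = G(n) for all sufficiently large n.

13

n :  0  1  2  3  4  5  6  7  8  9 10 11 12 13 14 15 16 17 18 19 20 21 22 23 24 25 26 27
G :  0  1  2  0  1  2  0  1  2  3  4  5  3  0  1  2  0  1  2  0  1  2  3  4  5  3  0  1
G(n+13) = G(n) holds for n = 0,…,8 (a full window of length max(S) = 9), so the sequence is purely periodic with period 13.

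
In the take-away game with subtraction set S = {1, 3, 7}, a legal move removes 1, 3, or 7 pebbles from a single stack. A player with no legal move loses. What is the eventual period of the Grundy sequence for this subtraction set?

2

G(0) = 0
G(1) = mex{0} = 1
G(2) = mex{1} = 0
G(3) = mex{0,0} = 1
G(4) = mex{1,1} = 0
G(5) = mex{0,0} = 1
G(6) = mex{1,1} = 0
G(7) = mex{0,0,0} = 1
G(8) = mex{1,1,1} = 0
G(9) = mex{0,0,0} = 1
G(10) = mex{1,1,1} = 0
G(11) = mex{0,0,0} = 1
G(12) = mex{1,1,1} = 0
G(13) = mex{0,0,0} = 1
G(14) = mex{1,1,1} = 0
G(n+2) = G(n) holds for n = 0,…,6 (a full window of length max(S) = 7), so the sequence is purely periodic with period 2.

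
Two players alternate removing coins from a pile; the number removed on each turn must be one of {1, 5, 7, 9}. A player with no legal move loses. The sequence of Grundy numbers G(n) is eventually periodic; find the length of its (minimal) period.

2

n :  0  1  2  3  4  5  6  7  8  9 10 11 12 13 14
G :  0  1  0  1  0  1  0  1  0  1  0  1  0  1  0
G(n+2) = G(n) holds for n = 0,…,8 (a full window of length max(S) = 9), so the sequence is purely periodic with period 2.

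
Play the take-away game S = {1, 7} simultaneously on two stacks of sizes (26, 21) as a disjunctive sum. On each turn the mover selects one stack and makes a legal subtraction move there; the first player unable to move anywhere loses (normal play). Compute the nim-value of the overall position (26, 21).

All stacks use S = {1, 7}:
G(0) = 0
G(1) = mex{0} = 1
G(2) = mex{1} = 0
G(3) = mex{0} = 1
G(4) = mex{1} = 0
G(5) = mex{0} = 1
G(6) = mex{1} = 0
G(7) = mex{0,0} = 1
G(8) = mex{1,1} = 0
G(9) = mex{0,0} = 1
G(10) = mex{1,1} = 0
G(11) = mex{0,0} = 1
G(12) = mex{1,1} = 0
G(13) = mex{0,0} = 1
G(14) = mex{1,1} = 0
G(15) = mex{0,0} = 1
G(16) = mex{1,1} = 0
G(17) = mex{0,0} = 1
G(18) = mex{1,1} = 0
G(19) = mex{0,0} = 1
G(20) = mex{1,1} = 0
G(21) = mex{0,0} = 1
G(22) = mex{1,1} = 0
G(23) = mex{0,0} = 1
G(24) = mex{1,1} = 0
G(25) = mex{0,0} = 1
G(26) = mex{1,1} = 0
Stack A: G(26) = 0.
Stack B: G(21) = 1.
Combined Grundy value = 0 ⊕ 1 = 1.

1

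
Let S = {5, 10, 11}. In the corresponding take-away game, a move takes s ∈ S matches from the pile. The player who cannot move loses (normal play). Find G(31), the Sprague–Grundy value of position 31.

n :  0  1  2  3  4  5  6  7  8  9 10 11 12 13 14 15 16 17 18 19 20 21 22 23 24 25 26 27 28 29 30 31
G :  0  0  0  0  0  1  1  1  1  1  2  2  2  2  2  3  0  0  0  0  0  1  1  1  1  1  2  2  2  2  2  3

3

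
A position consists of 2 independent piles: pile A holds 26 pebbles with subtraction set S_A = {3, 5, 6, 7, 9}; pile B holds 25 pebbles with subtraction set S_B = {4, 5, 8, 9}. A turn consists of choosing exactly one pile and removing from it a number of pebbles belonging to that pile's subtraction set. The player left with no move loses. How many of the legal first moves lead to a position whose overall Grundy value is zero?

3

Pile A, S = {3, 5, 6, 7, 9}:
n :  0  1  2  3  4  5  6  7  8  9 10 11 12 13 14 15 16 17 18 19 20 21 22 23 24 25 26
G :  0  0  0  1  1  1  2  2  2  3  3  3  0  0  0  1  1  1  2  2  2  3  3  3  0  0  0
G_A(26) = 0.
Pile B, S = {4, 5, 8, 9}:
n :  0  1  2  3  4  5  6  7  8  9 10 11 12 13 14 15 16 17 18 19 20 21 22 23 24 25
G :  0  0  0  0  1  1  1  1  2  2  2  2  3  0  0  0  0  1  1  1  1  2  2  2  2  3
G_B(25) = 3.
Combined Grundy value = 0 ⊕ 3 = 3.
A winning move leaves total XOR = 0, i.e. changes one component's Grundy value g to g ⊕ X where X is the current total.
Pile A: need g' = 0⊕3 = 3. Options: 26−3→G=3, 26−5→G=3, 26−6→G=2, 26−7→G=2, 26−9→G=1. Hits: 2.
Pile B: need g' = 3⊕3 = 0. Options: 25−4→G=2, 25−5→G=1, 25−8→G=1, 25−9→G=0. Hits: 1.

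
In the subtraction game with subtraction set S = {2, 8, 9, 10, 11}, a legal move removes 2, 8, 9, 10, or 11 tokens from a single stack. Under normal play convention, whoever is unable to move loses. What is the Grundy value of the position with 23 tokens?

G(0) = 0
G(1) = mex{} = 0
G(2) = mex{0} = 1
G(3) = mex{0} = 1
G(4) = mex{1} = 0
G(5) = mex{1} = 0
G(6) = mex{0} = 1
G(7) = mex{0} = 1
G(8) = mex{1,0} = 2
G(9) = mex{1,0,0} = 2
G(10) = mex{2,1,0,0} = 3
G(11) = mex{2,1,1,0,0} = 3
G(12) = mex{3,0,1,1,0} = 2
G(13) = mex{3,0,0,1,1} = 2
G(14) = mex{2,1,0,0,1} = 3
G(15) = mex{2,1,1,0,0} = 3
G(16) = mex{3,2,1,1,0} = 4
G(17) = mex{3,2,2,1,1} = 0
G(18) = mex{4,3,2,2,1} = 0
G(19) = mex{0,3,3,2,2} = 1
G(20) = mex{0,2,3,3,2} = 1
G(21) = mex{1,2,2,3,3} = 0
G(22) = mex{1,3,2,2,3} = 0
G(23) = mex{0,3,3,2,2} = 1

1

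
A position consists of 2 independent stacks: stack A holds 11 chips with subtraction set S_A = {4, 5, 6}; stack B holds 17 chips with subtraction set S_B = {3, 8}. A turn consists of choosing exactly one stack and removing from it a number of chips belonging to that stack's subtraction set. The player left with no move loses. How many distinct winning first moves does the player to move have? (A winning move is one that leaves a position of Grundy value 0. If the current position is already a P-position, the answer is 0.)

Stack A, S = {4, 5, 6}:
n :  0  1  2  3  4  5  6  7  8  9 10 11
G :  0  0  0  0  1  1  1  1  2  2  0  0
G_A(11) = 0.
Stack B, S = {3, 8}:
n :  0  1  2  3  4  5  6  7  8  9 10 11 12 13 14 15 16 17
G :  0  0  0  1  1  1  0  0  2  1  1  0  0  0  1  1  1  0
G_B(17) = 0.
Combined Grundy value = 0 ⊕ 0 = 0.
A winning move leaves total XOR = 0, i.e. changes one component's Grundy value g to g ⊕ X where X is the current total.
Stack A: target g' = 0⊕0 = 0, but every legal move changes the Grundy value (mex property), so 0 moves.
Stack B: target g' = 0⊕0 = 0, but every legal move changes the Grundy value (mex property), so 0 moves.

0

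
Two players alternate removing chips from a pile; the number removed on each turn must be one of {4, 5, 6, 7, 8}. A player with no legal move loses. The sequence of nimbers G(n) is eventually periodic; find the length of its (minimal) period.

G(0) = 0
G(1) = mex{} = 0
G(2) = mex{} = 0
G(3) = mex{} = 0
G(4) = mex{0} = 1
G(5) = mex{0,0} = 1
G(6) = mex{0,0,0} = 1
G(7) = mex{0,0,0,0} = 1
G(8) = mex{1,0,0,0,0} = 2
G(9) = mex{1,1,0,0,0} = 2
G(10) = mex{1,1,1,0,0} = 2
G(11) = mex{1,1,1,1,0} = 2
G(12) = mex{2,1,1,1,1} = 0
G(13) = mex{2,2,1,1,1} = 0
G(14) = mex{2,2,2,1,1} = 0
G(15) = mex{2,2,2,2,1} = 0
G(16) = mex{0,2,2,2,2} = 1
G(17) = mex{0,0,2,2,2} = 1
G(18) = mex{0,0,0,2,2} = 1
G(19) = mex{0,0,0,0,2} = 1
G(20) = mex{1,0,0,0,0} = 2
G(21) = mex{1,1,0,0,0} = 2
G(22) = mex{1,1,1,0,0} = 2
G(23) = mex{1,1,1,1,0} = 2
G(24) = mex{2,1,1,1,1} = 0
G(25) = mex{2,2,1,1,1} = 0
G(n+12) = G(n) holds for n = 0,…,7 (a full window of length max(S) = 8), so the sequence is purely periodic with period 12.

12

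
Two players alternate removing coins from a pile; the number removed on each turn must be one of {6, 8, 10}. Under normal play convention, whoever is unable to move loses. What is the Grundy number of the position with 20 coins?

0

G(0) = 0
G(1) = mex{} = 0
G(2) = mex{} = 0
G(3) = mex{} = 0
G(4) = mex{} = 0
G(5) = mex{} = 0
G(6) = mex{0} = 1
G(7) = mex{0} = 1
G(8) = mex{0,0} = 1
G(9) = mex{0,0} = 1
G(10) = mex{0,0,0} = 1
G(11) = mex{0,0,0} = 1
G(12) = mex{1,0,0} = 2
G(13) = mex{1,0,0} = 2
G(14) = mex{1,1,0} = 2
G(15) = mex{1,1,0} = 2
G(16) = mex{1,1,1} = 0
G(17) = mex{1,1,1} = 0
G(18) = mex{2,1,1} = 0
G(19) = mex{2,1,1} = 0
G(20) = mex{2,2,1} = 0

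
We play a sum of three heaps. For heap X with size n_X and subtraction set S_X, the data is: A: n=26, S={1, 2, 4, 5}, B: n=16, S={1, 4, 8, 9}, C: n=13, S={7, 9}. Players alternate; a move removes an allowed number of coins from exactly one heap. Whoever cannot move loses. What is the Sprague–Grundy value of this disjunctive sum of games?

1

Heap A, S = {1, 2, 4, 5}:
n :  0  1  2  3  4  5  6  7  8  9 10 11 12 13 14 15 16 17 18 19 20 21 22 23 24 25 26
G :  0  1  2  0  1  2  0  1  2  0  1  2  0  1  2  0  1  2  0  1  2  0  1  2  0  1  2
G_A(26) = 2.
Heap B, S = {1, 4, 8, 9}:
G(0) = 0
G(1) = mex{0} = 1
G(2) = mex{1} = 0
G(3) = mex{0} = 1
G(4) = mex{1,0} = 2
G(5) = mex{2,1} = 0
G(6) = mex{0,0} = 1
G(7) = mex{1,1} = 0
G(8) = mex{0,2,0} = 1
G(9) = mex{1,0,1,0} = 2
G(10) = mex{2,1,0,1} = 3
G(11) = mex{3,0,1,0} = 2
G(12) = mex{2,1,2,1} = 0
G(13) = mex{0,2,0,2} = 1
G(14) = mex{1,3,1,0} = 2
G(15) = mex{2,2,0,1} = 3
G(16) = mex{3,0,1,0} = 2
G_B(16) = 2.
Heap C, S = {7, 9}:
G(0) = 0
G(1) = mex{} = 0
G(2) = mex{} = 0
G(3) = mex{} = 0
G(4) = mex{} = 0
G(5) = mex{} = 0
G(6) = mex{} = 0
G(7) = mex{0} = 1
G(8) = mex{0} = 1
G(9) = mex{0,0} = 1
G(10) = mex{0,0} = 1
G(11) = mex{0,0} = 1
G(12) = mex{0,0} = 1
G(13) = mex{0,0} = 1
G_C(13) = 1.
Combined Grundy value = 2 ⊕ 2 ⊕ 1 = 1.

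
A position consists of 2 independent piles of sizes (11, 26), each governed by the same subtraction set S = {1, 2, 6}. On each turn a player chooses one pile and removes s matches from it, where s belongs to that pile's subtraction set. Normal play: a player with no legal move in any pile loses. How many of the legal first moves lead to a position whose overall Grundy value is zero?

All piles use S = {1, 2, 6}:
n :  0  1  2  3  4  5  6  7  8  9 10 11 12 13 14 15 16 17 18 19 20 21 22 23 24 25 26
G :  0  1  2  0  1  2  3  0  1  2  0  1  2  3  0  1  2  0  1  2  3  0  1  2  0  1  2
Pile A: G(11) = 1.
Pile B: G(26) = 2.
Combined Grundy value = 1 ⊕ 2 = 3.
A winning move leaves total XOR = 0, i.e. changes one component's Grundy value g to g ⊕ X where X is the current total.
Pile A: need g' = 1⊕3 = 2. Options: 11−1→G=0, 11−2→G=2, 11−6→G=2. Hits: 2.
Pile B: need g' = 2⊕3 = 1. Options: 26−1→G=1, 26−2→G=0, 26−6→G=3. Hits: 1.

3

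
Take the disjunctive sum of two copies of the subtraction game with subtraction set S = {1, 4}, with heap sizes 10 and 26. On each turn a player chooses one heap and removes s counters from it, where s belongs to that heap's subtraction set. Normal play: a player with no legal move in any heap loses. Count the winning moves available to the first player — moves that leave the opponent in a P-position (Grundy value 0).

All heaps use S = {1, 4}:
n :  0  1  2  3  4  5  6  7  8  9 10 11 12 13 14 15 16 17 18 19 20 21 22 23 24 25 26
G :  0  1  0  1  2  0  1  0  1  2  0  1  0  1  2  0  1  0  1  2  0  1  0  1  2  0  1
Heap A: G(10) = 0.
Heap B: G(26) = 1.
Combined Grundy value = 0 ⊕ 1 = 1.
A winning move leaves total XOR = 0, i.e. changes one component's Grundy value g to g ⊕ X where X is the current total.
Heap A: need g' = 0⊕1 = 1. Options: 10−1→G=2, 10−4→G=1. Hits: 1.
Heap B: need g' = 1⊕1 = 0. Options: 26−1→G=0, 26−4→G=0. Hits: 2.

3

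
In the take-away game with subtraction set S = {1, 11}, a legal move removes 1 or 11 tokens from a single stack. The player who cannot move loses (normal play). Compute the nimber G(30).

G(0) = 0
G(1) = mex{0} = 1
G(2) = mex{1} = 0
G(3) = mex{0} = 1
G(4) = mex{1} = 0
G(5) = mex{0} = 1
G(6) = mex{1} = 0
G(7) = mex{0} = 1
G(8) = mex{1} = 0
G(9) = mex{0} = 1
G(10) = mex{1} = 0
G(11) = mex{0,0} = 1
G(12) = mex{1,1} = 0
G(13) = mex{0,0} = 1
G(14) = mex{1,1} = 0
G(15) = mex{0,0} = 1
G(16) = mex{1,1} = 0
G(17) = mex{0,0} = 1
G(18) = mex{1,1} = 0
G(19) = mex{0,0} = 1
G(20) = mex{1,1} = 0
G(21) = mex{0,0} = 1
G(22) = mex{1,1} = 0
G(23) = mex{0,0} = 1
G(24) = mex{1,1} = 0
G(25) = mex{0,0} = 1
G(26) = mex{1,1} = 0
G(27) = mex{0,0} = 1
G(28) = mex{1,1} = 0
G(29) = mex{0,0} = 1
G(30) = mex{1,1} = 0

0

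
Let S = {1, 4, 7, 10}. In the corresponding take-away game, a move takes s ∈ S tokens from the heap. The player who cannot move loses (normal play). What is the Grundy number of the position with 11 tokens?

G(0) = 0
G(1) = mex{0} = 1
G(2) = mex{1} = 0
G(3) = mex{0} = 1
G(4) = mex{1,0} = 2
G(5) = mex{2,1} = 0
G(6) = mex{0,0} = 1
G(7) = mex{1,1,0} = 2
G(8) = mex{2,2,1} = 0
G(9) = mex{0,0,0} = 1
G(10) = mex{1,1,1,0} = 2
G(11) = mex{2,2,2,1} = 0

0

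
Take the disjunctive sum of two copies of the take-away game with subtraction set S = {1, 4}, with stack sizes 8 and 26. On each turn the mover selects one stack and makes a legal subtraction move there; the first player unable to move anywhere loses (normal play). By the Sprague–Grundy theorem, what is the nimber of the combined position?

All stacks use S = {1, 4}:
n :  0  1  2  3  4  5  6  7  8  9 10 11 12 13 14 15 16 17 18 19 20 21 22 23 24 25 26
G :  0  1  0  1  2  0  1  0  1  2  0  1  0  1  2  0  1  0  1  2  0  1  0  1  2  0  1
Stack A: G(8) = 1.
Stack B: G(26) = 1.
Combined Grundy value = 1 ⊕ 1 = 0.

0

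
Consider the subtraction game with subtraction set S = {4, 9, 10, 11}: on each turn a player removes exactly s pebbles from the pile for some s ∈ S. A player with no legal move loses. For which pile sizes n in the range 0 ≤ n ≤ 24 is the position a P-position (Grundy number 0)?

n :  0  1  2  3  4  5  6  7  8  9 10 11 12 13 14 15 16 17 18 19 20 21 22 23 24
G :  0  0  0  0  1  1  1  1  0  2  2  2  1  3  3  0  0  2  4  1  1  0  0  0  2
P-positions are exactly the n with G(n) = 0.

0, 1, 2, 3, 8, 15, 16, 21, 22, 23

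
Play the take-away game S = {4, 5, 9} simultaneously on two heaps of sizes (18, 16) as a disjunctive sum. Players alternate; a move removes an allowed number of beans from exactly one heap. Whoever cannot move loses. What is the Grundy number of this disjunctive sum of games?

All heaps use S = {4, 5, 9}:
n :  0  1  2  3  4  5  6  7  8  9 10 11 12 13 14 15 16 17 18
G :  0  0  0  0  1  1  1  1  2  2  2  2  3  0  0  0  0  1  1
Heap A: G(18) = 1.
Heap B: G(16) = 0.
Combined Grundy value = 1 ⊕ 0 = 1.

1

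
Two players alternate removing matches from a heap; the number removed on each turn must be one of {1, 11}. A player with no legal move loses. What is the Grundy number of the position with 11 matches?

G(0) = 0
G(1) = mex{0} = 1
G(2) = mex{1} = 0
G(3) = mex{0} = 1
G(4) = mex{1} = 0
G(5) = mex{0} = 1
G(6) = mex{1} = 0
G(7) = mex{0} = 1
G(8) = mex{1} = 0
G(9) = mex{0} = 1
G(10) = mex{1} = 0
G(11) = mex{0,0} = 1

1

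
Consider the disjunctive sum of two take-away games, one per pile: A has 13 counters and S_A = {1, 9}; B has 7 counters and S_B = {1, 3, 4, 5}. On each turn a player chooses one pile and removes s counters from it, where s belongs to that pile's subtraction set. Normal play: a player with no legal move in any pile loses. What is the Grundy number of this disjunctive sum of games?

2

Pile A, S = {1, 9}:
n :  0  1  2  3  4  5  6  7  8  9 10 11 12 13
G :  0  1  0  1  0  1  0  1  0  1  0  1  0  1
G_A(13) = 1.
Pile B, S = {1, 3, 4, 5}:
n : 0 1 2 3 4 5 6 7
G : 0 1 0 1 2 3 2 3
G_B(7) = 3.
Combined Grundy value = 1 ⊕ 3 = 2.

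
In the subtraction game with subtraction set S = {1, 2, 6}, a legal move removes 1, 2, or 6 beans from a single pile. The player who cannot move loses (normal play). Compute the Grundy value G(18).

1

G(0) = 0
G(1) = mex{0} = 1
G(2) = mex{1,0} = 2
G(3) = mex{2,1} = 0
G(4) = mex{0,2} = 1
G(5) = mex{1,0} = 2
G(6) = mex{2,1,0} = 3
G(7) = mex{3,2,1} = 0
G(8) = mex{0,3,2} = 1
G(9) = mex{1,0,0} = 2
G(10) = mex{2,1,1} = 0
G(11) = mex{0,2,2} = 1
G(12) = mex{1,0,3} = 2
G(13) = mex{2,1,0} = 3
G(14) = mex{3,2,1} = 0
G(15) = mex{0,3,2} = 1
G(16) = mex{1,0,0} = 2
G(17) = mex{2,1,1} = 0
G(18) = mex{0,2,2} = 1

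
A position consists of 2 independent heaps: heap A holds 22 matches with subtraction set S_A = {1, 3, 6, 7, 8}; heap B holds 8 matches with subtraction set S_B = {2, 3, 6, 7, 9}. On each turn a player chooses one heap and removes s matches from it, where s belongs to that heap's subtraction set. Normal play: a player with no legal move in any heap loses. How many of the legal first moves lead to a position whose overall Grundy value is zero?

Heap A, S = {1, 3, 6, 7, 8}:
n :  0  1  2  3  4  5  6  7  8  9 10 11 12 13 14 15 16 17 18 19 20 21 22
G :  0  1  0  1  0  1  2  3  2  3  2  3  4  0  1  0  1  0  1  2  3  2  3
G_A(22) = 3.
Heap B, S = {2, 3, 6, 7, 9}:
G(0) = 0
G(1) = mex{} = 0
G(2) = mex{0} = 1
G(3) = mex{0,0} = 1
G(4) = mex{1,0} = 2
G(5) = mex{1,1} = 0
G(6) = mex{2,1,0} = 3
G(7) = mex{0,2,0,0} = 1
G(8) = mex{3,0,1,0} = 2
G_B(8) = 2.
Combined Grundy value = 3 ⊕ 2 = 1.
A winning move leaves total XOR = 0, i.e. changes one component's Grundy value g to g ⊕ X where X is the current total.
Heap A: need g' = 3⊕1 = 2. Options: 22−1→G=2, 22−3→G=2, 22−6→G=1, 22−7→G=0, 22−8→G=1. Hits: 2.
Heap B: need g' = 2⊕1 = 3. Options: 8−2→G=3, 8−3→G=0, 8−6→G=1, 8−7→G=0. Hits: 1.

3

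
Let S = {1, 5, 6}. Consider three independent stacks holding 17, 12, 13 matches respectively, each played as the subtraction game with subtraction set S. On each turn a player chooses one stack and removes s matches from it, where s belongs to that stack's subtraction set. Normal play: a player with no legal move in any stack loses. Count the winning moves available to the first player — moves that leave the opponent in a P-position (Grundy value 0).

4

All stacks use S = {1, 5, 6}:
G(0) = 0
G(1) = mex{0} = 1
G(2) = mex{1} = 0
G(3) = mex{0} = 1
G(4) = mex{1} = 0
G(5) = mex{0,0} = 1
G(6) = mex{1,1,0} = 2
G(7) = mex{2,0,1} = 3
G(8) = mex{3,1,0} = 2
G(9) = mex{2,0,1} = 3
G(10) = mex{3,1,0} = 2
G(11) = mex{2,2,1} = 0
G(12) = mex{0,3,2} = 1
G(13) = mex{1,2,3} = 0
G(14) = mex{0,3,2} = 1
G(15) = mex{1,2,3} = 0
G(16) = mex{0,0,2} = 1
G(17) = mex{1,1,0} = 2
Stack A: G(17) = 2.
Stack B: G(12) = 1.
Stack C: G(13) = 0.
Combined Grundy value = 2 ⊕ 1 ⊕ 0 = 3.
A winning move leaves total XOR = 0, i.e. changes one component's Grundy value g to g ⊕ X where X is the current total.
Stack A: need g' = 2⊕3 = 1. Options: 17−1→G=1, 17−5→G=1, 17−6→G=0. Hits: 2.
Stack B: need g' = 1⊕3 = 2. Options: 12−1→G=0, 12−5→G=3, 12−6→G=2. Hits: 1.
Stack C: need g' = 0⊕3 = 3. Options: 13−1→G=1, 13−5→G=2, 13−6→G=3. Hits: 1.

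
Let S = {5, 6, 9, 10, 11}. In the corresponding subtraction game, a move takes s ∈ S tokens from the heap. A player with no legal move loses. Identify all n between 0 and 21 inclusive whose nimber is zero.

n :  0  1  2  3  4  5  6  7  8  9 10 11 12 13 14 15 16 17 18 19 20 21
G :  0  0  0  0  0  1  1  1  1  1  2  2  2  2  2  3  0  0  0  0  0  1
P-positions are exactly the n with G(n) = 0.

0, 1, 2, 3, 4, 16, 17, 18, 19, 20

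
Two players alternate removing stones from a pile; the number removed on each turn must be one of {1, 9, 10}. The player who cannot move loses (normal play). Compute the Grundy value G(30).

G(0) = 0
G(1) = mex{0} = 1
G(2) = mex{1} = 0
G(3) = mex{0} = 1
G(4) = mex{1} = 0
G(5) = mex{0} = 1
G(6) = mex{1} = 0
G(7) = mex{0} = 1
G(8) = mex{1} = 0
G(9) = mex{0,0} = 1
G(10) = mex{1,1,0} = 2
G(11) = mex{2,0,1} = 3
G(12) = mex{3,1,0} = 2
G(13) = mex{2,0,1} = 3
G(14) = mex{3,1,0} = 2
G(15) = mex{2,0,1} = 3
G(16) = mex{3,1,0} = 2
G(17) = mex{2,0,1} = 3
G(18) = mex{3,1,0} = 2
G(19) = mex{2,2,1} = 0
G(20) = mex{0,3,2} = 1
G(21) = mex{1,2,3} = 0
G(22) = mex{0,3,2} = 1
G(23) = mex{1,2,3} = 0
G(24) = mex{0,3,2} = 1
G(25) = mex{1,2,3} = 0
G(26) = mex{0,3,2} = 1
G(27) = mex{1,2,3} = 0
G(28) = mex{0,0,2} = 1
G(29) = mex{1,1,0} = 2
G(30) = mex{2,0,1} = 3

3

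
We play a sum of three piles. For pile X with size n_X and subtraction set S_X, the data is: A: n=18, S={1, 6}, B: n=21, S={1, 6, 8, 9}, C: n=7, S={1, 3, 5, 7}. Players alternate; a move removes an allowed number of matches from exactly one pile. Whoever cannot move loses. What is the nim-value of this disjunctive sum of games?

Pile A, S = {1, 6}:
n :  0  1  2  3  4  5  6  7  8  9 10 11 12 13 14 15 16 17 18
G :  0  1  0  1  0  1  2  0  1  0  1  0  1  2  0  1  0  1  0
G_A(18) = 0.
Pile B, S = {1, 6, 8, 9}:
n :  0  1  2  3  4  5  6  7  8  9 10 11 12 13 14 15 16 17 18 19 20 21
G :  0  1  0  1  0  1  2  0  1  2  3  2  3  2  0  1  2  0  1  0  1  0
G_B(21) = 0.
Pile C, S = {1, 3, 5, 7}:
G(0) = 0
G(1) = mex{0} = 1
G(2) = mex{1} = 0
G(3) = mex{0,0} = 1
G(4) = mex{1,1} = 0
G(5) = mex{0,0,0} = 1
G(6) = mex{1,1,1} = 0
G(7) = mex{0,0,0,0} = 1
G_C(7) = 1.
Combined Grundy value = 0 ⊕ 0 ⊕ 1 = 1.

1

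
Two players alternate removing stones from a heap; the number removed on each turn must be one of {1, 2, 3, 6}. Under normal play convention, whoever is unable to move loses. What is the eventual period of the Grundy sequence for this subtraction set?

4

n :  0  1  2  3  4  5  6  7  8  9 10 11 12 13 14
G :  0  1  2  3  0  1  2  3  0  1  2  3  0  1  2
G(n+4) = G(n) holds for n = 0,…,5 (a full window of length max(S) = 6), so the sequence is purely periodic with period 4.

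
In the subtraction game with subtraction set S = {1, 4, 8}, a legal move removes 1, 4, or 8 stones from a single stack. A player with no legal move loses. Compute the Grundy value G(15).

G(0) = 0
G(1) = mex{0} = 1
G(2) = mex{1} = 0
G(3) = mex{0} = 1
G(4) = mex{1,0} = 2
G(5) = mex{2,1} = 0
G(6) = mex{0,0} = 1
G(7) = mex{1,1} = 0
G(8) = mex{0,2,0} = 1
G(9) = mex{1,0,1} = 2
G(10) = mex{2,1,0} = 3
G(11) = mex{3,0,1} = 2
G(12) = mex{2,1,2} = 0
G(13) = mex{0,2,0} = 1
G(14) = mex{1,3,1} = 0
G(15) = mex{0,2,0} = 1

1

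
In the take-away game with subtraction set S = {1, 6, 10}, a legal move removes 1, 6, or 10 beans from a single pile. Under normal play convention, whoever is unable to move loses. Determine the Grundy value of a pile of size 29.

2

n :  0  1  2  3  4  5  6  7  8  9 10 11 12 13 14 15 16 17 18 19 20 21 22 23 24 25 26 27 28 29
G :  0  1  0  1  0  1  2  0  1  0  1  0  1  2  3  2  0  1  0  1  0  1  2  0  1  0  1  0  1  2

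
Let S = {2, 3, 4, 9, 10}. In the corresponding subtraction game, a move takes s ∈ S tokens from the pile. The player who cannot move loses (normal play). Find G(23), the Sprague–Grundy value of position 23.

2

n :  0  1  2  3  4  5  6  7  8  9 10 11 12 13 14 15 16 17 18 19 20 21 22 23
G :  0  0  1  1  2  2  0  0  1  1  2  2  0  0  1  1  2  2  0  0  1  1  2  2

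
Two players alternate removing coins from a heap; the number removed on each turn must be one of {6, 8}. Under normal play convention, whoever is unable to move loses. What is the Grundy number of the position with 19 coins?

0

n :  0  1  2  3  4  5  6  7  8  9 10 11 12 13 14 15 16 17 18 19
G :  0  0  0  0  0  0  1  1  1  1  1  1  2  2  0  0  0  0  0  0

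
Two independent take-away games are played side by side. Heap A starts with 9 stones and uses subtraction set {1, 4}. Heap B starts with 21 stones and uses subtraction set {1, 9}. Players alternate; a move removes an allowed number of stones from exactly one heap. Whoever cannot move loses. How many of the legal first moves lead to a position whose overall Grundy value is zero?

1

Heap A, S = {1, 4}:
n : 0 1 2 3 4 5 6 7 8 9
G : 0 1 0 1 2 0 1 0 1 2
G_A(9) = 2.
Heap B, S = {1, 9}:
n :  0  1  2  3  4  5  6  7  8  9 10 11 12 13 14 15 16 17 18 19 20 21
G :  0  1  0  1  0  1  0  1  0  1  0  1  0  1  0  1  0  1  0  1  0  1
G_B(21) = 1.
Combined Grundy value = 2 ⊕ 1 = 3.
A winning move leaves total XOR = 0, i.e. changes one component's Grundy value g to g ⊕ X where X is the current total.
Heap A: need g' = 2⊕3 = 1. Options: 9−1→G=1, 9−4→G=0. Hits: 1.
Heap B: need g' = 1⊕3 = 2. Options: 21−1→G=0, 21−9→G=0. Hits: 0.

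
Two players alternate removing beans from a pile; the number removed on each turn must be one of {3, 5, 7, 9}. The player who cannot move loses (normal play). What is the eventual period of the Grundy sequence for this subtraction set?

12

G(0) = 0
G(1) = mex{} = 0
G(2) = mex{} = 0
G(3) = mex{0} = 1
G(4) = mex{0} = 1
G(5) = mex{0,0} = 1
G(6) = mex{1,0} = 2
G(7) = mex{1,0,0} = 2
G(8) = mex{1,1,0} = 2
G(9) = mex{2,1,0,0} = 3
G(10) = mex{2,1,1,0} = 3
G(11) = mex{2,2,1,0} = 3
G(12) = mex{3,2,1,1} = 0
G(13) = mex{3,2,2,1} = 0
G(14) = mex{3,3,2,1} = 0
G(15) = mex{0,3,2,2} = 1
G(16) = mex{0,3,3,2} = 1
G(17) = mex{0,0,3,2} = 1
G(18) = mex{1,0,3,3} = 2
G(19) = mex{1,0,0,3} = 2
G(20) = mex{1,1,0,3} = 2
G(21) = mex{2,1,0,0} = 3
G(22) = mex{2,1,1,0} = 3
G(23) = mex{2,2,1,0} = 3
G(24) = mex{3,2,1,1} = 0
G(25) = mex{3,2,2,1} = 0
G(n+12) = G(n) holds for n = 0,…,8 (a full window of length max(S) = 9), so the sequence is purely periodic with period 12.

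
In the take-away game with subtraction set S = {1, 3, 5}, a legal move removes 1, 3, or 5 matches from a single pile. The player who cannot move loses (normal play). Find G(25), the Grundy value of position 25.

n :  0  1  2  3  4  5  6  7  8  9 10 11 12 13 14 15 16 17 18 19 20 21 22 23 24 25
G :  0  1  0  1  0  1  0  1  0  1  0  1  0  1  0  1  0  1  0  1  0  1  0  1  0  1

1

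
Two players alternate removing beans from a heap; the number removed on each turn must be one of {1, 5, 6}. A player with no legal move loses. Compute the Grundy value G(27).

1

G(0) = 0
G(1) = mex{0} = 1
G(2) = mex{1} = 0
G(3) = mex{0} = 1
G(4) = mex{1} = 0
G(5) = mex{0,0} = 1
G(6) = mex{1,1,0} = 2
G(7) = mex{2,0,1} = 3
G(8) = mex{3,1,0} = 2
G(9) = mex{2,0,1} = 3
G(10) = mex{3,1,0} = 2
G(11) = mex{2,2,1} = 0
G(12) = mex{0,3,2} = 1
G(13) = mex{1,2,3} = 0
G(14) = mex{0,3,2} = 1
G(15) = mex{1,2,3} = 0
G(16) = mex{0,0,2} = 1
G(17) = mex{1,1,0} = 2
G(18) = mex{2,0,1} = 3
G(19) = mex{3,1,0} = 2
G(20) = mex{2,0,1} = 3
G(21) = mex{3,1,0} = 2
G(22) = mex{2,2,1} = 0
G(23) = mex{0,3,2} = 1
G(24) = mex{1,2,3} = 0
G(25) = mex{0,3,2} = 1
G(26) = mex{1,2,3} = 0
G(27) = mex{0,0,2} = 1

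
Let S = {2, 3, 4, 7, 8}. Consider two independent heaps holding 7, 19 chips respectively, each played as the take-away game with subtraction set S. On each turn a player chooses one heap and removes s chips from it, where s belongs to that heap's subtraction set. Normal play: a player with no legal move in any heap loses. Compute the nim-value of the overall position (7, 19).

2

All heaps use S = {2, 3, 4, 7, 8}:
G(0) = 0
G(1) = mex{} = 0
G(2) = mex{0} = 1
G(3) = mex{0,0} = 1
G(4) = mex{1,0,0} = 2
G(5) = mex{1,1,0} = 2
G(6) = mex{2,1,1} = 0
G(7) = mex{2,2,1,0} = 3
G(8) = mex{0,2,2,0,0} = 1
G(9) = mex{3,0,2,1,0} = 4
G(10) = mex{1,3,0,1,1} = 2
G(11) = mex{4,1,3,2,1} = 0
G(12) = mex{2,4,1,2,2} = 0
G(13) = mex{0,2,4,0,2} = 1
G(14) = mex{0,0,2,3,0} = 1
G(15) = mex{1,0,0,1,3} = 2
G(16) = mex{1,1,0,4,1} = 2
G(17) = mex{2,1,1,2,4} = 0
G(18) = mex{2,2,1,0,2} = 3
G(19) = mex{0,2,2,0,0} = 1
Heap A: G(7) = 3.
Heap B: G(19) = 1.
Combined Grundy value = 3 ⊕ 1 = 2.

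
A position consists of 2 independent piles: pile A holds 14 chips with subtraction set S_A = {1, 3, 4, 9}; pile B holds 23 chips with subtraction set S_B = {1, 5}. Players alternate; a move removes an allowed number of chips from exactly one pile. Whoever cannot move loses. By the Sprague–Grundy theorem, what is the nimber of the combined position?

Pile A, S = {1, 3, 4, 9}:
n :  0  1  2  3  4  5  6  7  8  9 10 11 12 13 14
G :  0  1  0  1  2  3  2  0  1  4  3  2  0  1  0
G_A(14) = 0.
Pile B, S = {1, 5}:
G(0) = 0
G(1) = mex{0} = 1
G(2) = mex{1} = 0
G(3) = mex{0} = 1
G(4) = mex{1} = 0
G(5) = mex{0,0} = 1
G(6) = mex{1,1} = 0
G(7) = mex{0,0} = 1
G(8) = mex{1,1} = 0
G(9) = mex{0,0} = 1
G(10) = mex{1,1} = 0
G(11) = mex{0,0} = 1
G(12) = mex{1,1} = 0
G(13) = mex{0,0} = 1
G(14) = mex{1,1} = 0
G(15) = mex{0,0} = 1
G(16) = mex{1,1} = 0
G(17) = mex{0,0} = 1
G(18) = mex{1,1} = 0
G(19) = mex{0,0} = 1
G(20) = mex{1,1} = 0
G(21) = mex{0,0} = 1
G(22) = mex{1,1} = 0
G(23) = mex{0,0} = 1
G_B(23) = 1.
Combined Grundy value = 0 ⊕ 1 = 1.

1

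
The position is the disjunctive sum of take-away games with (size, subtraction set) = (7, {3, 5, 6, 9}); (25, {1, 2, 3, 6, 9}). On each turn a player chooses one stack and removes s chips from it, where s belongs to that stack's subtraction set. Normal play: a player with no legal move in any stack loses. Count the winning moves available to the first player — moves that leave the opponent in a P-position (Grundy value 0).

Stack A, S = {3, 5, 6, 9}:
n : 0 1 2 3 4 5 6 7
G : 0 0 0 1 1 1 2 2
G_A(7) = 2.
Stack B, S = {1, 2, 3, 6, 9}:
n :  0  1  2  3  4  5  6  7  8  9 10 11 12 13 14 15 16 17 18 19 20 21 22 23 24 25
G :  0  1  2  3  0  1  2  3  0  1  2  3  0  1  2  3  0  1  2  3  0  1  2  3  0  1
G_B(25) = 1.
Combined Grundy value = 2 ⊕ 1 = 3.
A winning move leaves total XOR = 0, i.e. changes one component's Grundy value g to g ⊕ X where X is the current total.
Stack A: need g' = 2⊕3 = 1. Options: 7−3→G=1, 7−5→G=0, 7−6→G=0. Hits: 1.
Stack B: need g' = 1⊕3 = 2. Options: 25−1→G=0, 25−2→G=3, 25−3→G=2, 25−6→G=3, 25−9→G=0. Hits: 1.

2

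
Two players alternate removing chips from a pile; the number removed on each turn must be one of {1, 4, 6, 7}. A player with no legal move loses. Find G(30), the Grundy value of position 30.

n :  0  1  2  3  4  5  6  7  8  9 10 11 12 13 14 15 16 17 18 19 20 21 22 23 24 25 26 27 28 29 30
G :  0  1  0  1  2  0  1  2  3  2  0  1  2  0  1  0  1  2  0  1  2  3  2  0  1  2  0  1  0  1  2

2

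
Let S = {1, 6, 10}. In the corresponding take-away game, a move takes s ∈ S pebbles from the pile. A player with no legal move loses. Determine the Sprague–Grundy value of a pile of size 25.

0

G(0) = 0
G(1) = mex{0} = 1
G(2) = mex{1} = 0
G(3) = mex{0} = 1
G(4) = mex{1} = 0
G(5) = mex{0} = 1
G(6) = mex{1,0} = 2
G(7) = mex{2,1} = 0
G(8) = mex{0,0} = 1
G(9) = mex{1,1} = 0
G(10) = mex{0,0,0} = 1
G(11) = mex{1,1,1} = 0
G(12) = mex{0,2,0} = 1
G(13) = mex{1,0,1} = 2
G(14) = mex{2,1,0} = 3
G(15) = mex{3,0,1} = 2
G(16) = mex{2,1,2} = 0
G(17) = mex{0,0,0} = 1
G(18) = mex{1,1,1} = 0
G(19) = mex{0,2,0} = 1
G(20) = mex{1,3,1} = 0
G(21) = mex{0,2,0} = 1
G(22) = mex{1,0,1} = 2
G(23) = mex{2,1,2} = 0
G(24) = mex{0,0,3} = 1
G(25) = mex{1,1,2} = 0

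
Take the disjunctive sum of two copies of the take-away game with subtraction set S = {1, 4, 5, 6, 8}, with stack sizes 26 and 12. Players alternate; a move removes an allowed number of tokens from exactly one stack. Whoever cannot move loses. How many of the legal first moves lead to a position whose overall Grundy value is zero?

2

All stacks use S = {1, 4, 5, 6, 8}:
n :  0  1  2  3  4  5  6  7  8  9 10 11 12 13 14 15 16 17 18 19 20 21 22 23 24 25 26
G :  0  1  0  1  2  3  2  3  4  0  1  0  1  2  3  2  3  4  0  1  0  1  2  3  2  3  4
Stack A: G(26) = 4.
Stack B: G(12) = 1.
Combined Grundy value = 4 ⊕ 1 = 5.
A winning move leaves total XOR = 0, i.e. changes one component's Grundy value g to g ⊕ X where X is the current total.
Stack A: need g' = 4⊕5 = 1. Options: 26−1→G=3, 26−4→G=2, 26−5→G=1, 26−6→G=0, 26−8→G=0. Hits: 1.
Stack B: need g' = 1⊕5 = 4. Options: 12−1→G=0, 12−4→G=4, 12−5→G=3, 12−6→G=2, 12−8→G=2. Hits: 1.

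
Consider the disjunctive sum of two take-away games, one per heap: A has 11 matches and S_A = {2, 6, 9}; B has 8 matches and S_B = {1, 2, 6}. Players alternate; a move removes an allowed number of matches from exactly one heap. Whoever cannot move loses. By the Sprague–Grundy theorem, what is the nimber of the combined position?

Heap A, S = {2, 6, 9}:
G(0) = 0
G(1) = mex{} = 0
G(2) = mex{0} = 1
G(3) = mex{0} = 1
G(4) = mex{1} = 0
G(5) = mex{1} = 0
G(6) = mex{0,0} = 1
G(7) = mex{0,0} = 1
G(8) = mex{1,1} = 0
G(9) = mex{1,1,0} = 2
G(10) = mex{0,0,0} = 1
G(11) = mex{2,0,1} = 3
G_A(11) = 3.
Heap B, S = {1, 2, 6}:
G(0) = 0
G(1) = mex{0} = 1
G(2) = mex{1,0} = 2
G(3) = mex{2,1} = 0
G(4) = mex{0,2} = 1
G(5) = mex{1,0} = 2
G(6) = mex{2,1,0} = 3
G(7) = mex{3,2,1} = 0
G(8) = mex{0,3,2} = 1
G_B(8) = 1.
Combined Grundy value = 3 ⊕ 1 = 2.

2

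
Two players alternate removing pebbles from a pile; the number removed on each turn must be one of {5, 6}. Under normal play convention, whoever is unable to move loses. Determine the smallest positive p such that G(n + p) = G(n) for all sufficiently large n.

G(0) = 0
G(1) = mex{} = 0
G(2) = mex{} = 0
G(3) = mex{} = 0
G(4) = mex{} = 0
G(5) = mex{0} = 1
G(6) = mex{0,0} = 1
G(7) = mex{0,0} = 1
G(8) = mex{0,0} = 1
G(9) = mex{0,0} = 1
G(10) = mex{1,0} = 2
G(11) = mex{1,1} = 0
G(12) = mex{1,1} = 0
G(13) = mex{1,1} = 0
G(14) = mex{1,1} = 0
G(15) = mex{2,1} = 0
G(16) = mex{0,2} = 1
G(17) = mex{0,0} = 1
G(18) = mex{0,0} = 1
G(19) = mex{0,0} = 1
G(20) = mex{0,0} = 1
G(21) = mex{1,0} = 2
G(22) = mex{1,1} = 0
G(23) = mex{1,1} = 0
G(n+11) = G(n) holds for n = 0,…,5 (a full window of length max(S) = 6), so the sequence is purely periodic with period 11.

11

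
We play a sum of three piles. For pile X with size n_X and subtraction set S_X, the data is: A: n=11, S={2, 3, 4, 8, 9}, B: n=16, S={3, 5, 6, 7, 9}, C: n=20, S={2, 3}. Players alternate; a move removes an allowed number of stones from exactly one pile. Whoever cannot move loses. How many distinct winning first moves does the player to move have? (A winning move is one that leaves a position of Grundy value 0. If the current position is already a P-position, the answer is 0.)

5

Pile A, S = {2, 3, 4, 8, 9}:
G(0) = 0
G(1) = mex{} = 0
G(2) = mex{0} = 1
G(3) = mex{0,0} = 1
G(4) = mex{1,0,0} = 2
G(5) = mex{1,1,0} = 2
G(6) = mex{2,1,1} = 0
G(7) = mex{2,2,1} = 0
G(8) = mex{0,2,2,0} = 1
G(9) = mex{0,0,2,0,0} = 1
G(10) = mex{1,0,0,1,0} = 2
G(11) = mex{1,1,0,1,1} = 2
G_A(11) = 2.
Pile B, S = {3, 5, 6, 7, 9}:
G(0) = 0
G(1) = mex{} = 0
G(2) = mex{} = 0
G(3) = mex{0} = 1
G(4) = mex{0} = 1
G(5) = mex{0,0} = 1
G(6) = mex{1,0,0} = 2
G(7) = mex{1,0,0,0} = 2
G(8) = mex{1,1,0,0} = 2
G(9) = mex{2,1,1,0,0} = 3
G(10) = mex{2,1,1,1,0} = 3
G(11) = mex{2,2,1,1,0} = 3
G(12) = mex{3,2,2,1,1} = 0
G(13) = mex{3,2,2,2,1} = 0
G(14) = mex{3,3,2,2,1} = 0
G(15) = mex{0,3,3,2,2} = 1
G(16) = mex{0,3,3,3,2} = 1
G_B(16) = 1.
Pile C, S = {2, 3}:
G(0) = 0
G(1) = mex{} = 0
G(2) = mex{0} = 1
G(3) = mex{0,0} = 1
G(4) = mex{1,0} = 2
G(5) = mex{1,1} = 0
G(6) = mex{2,1} = 0
G(7) = mex{0,2} = 1
G(8) = mex{0,0} = 1
G(9) = mex{1,0} = 2
G(10) = mex{1,1} = 0
G(11) = mex{2,1} = 0
G(12) = mex{0,2} = 1
G(13) = mex{0,0} = 1
G(14) = mex{1,0} = 2
G(15) = mex{1,1} = 0
G(16) = mex{2,1} = 0
G(17) = mex{0,2} = 1
G(18) = mex{0,0} = 1
G(19) = mex{1,0} = 2
G(20) = mex{1,1} = 0
G_C(20) = 0.
Combined Grundy value = 2 ⊕ 1 ⊕ 0 = 3.
A winning move leaves total XOR = 0, i.e. changes one component's Grundy value g to g ⊕ X where X is the current total.
Pile A: need g' = 2⊕3 = 1. Options: 11−2→G=1, 11−3→G=1, 11−4→G=0, 11−8→G=1, 11−9→G=1. Hits: 4.
Pile B: need g' = 1⊕3 = 2. Options: 16−3→G=0, 16−5→G=3, 16−6→G=3, 16−7→G=3, 16−9→G=2. Hits: 1.
Pile C: need g' = 0⊕3 = 3. Options: 20−2→G=1, 20−3→G=1. Hits: 0.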